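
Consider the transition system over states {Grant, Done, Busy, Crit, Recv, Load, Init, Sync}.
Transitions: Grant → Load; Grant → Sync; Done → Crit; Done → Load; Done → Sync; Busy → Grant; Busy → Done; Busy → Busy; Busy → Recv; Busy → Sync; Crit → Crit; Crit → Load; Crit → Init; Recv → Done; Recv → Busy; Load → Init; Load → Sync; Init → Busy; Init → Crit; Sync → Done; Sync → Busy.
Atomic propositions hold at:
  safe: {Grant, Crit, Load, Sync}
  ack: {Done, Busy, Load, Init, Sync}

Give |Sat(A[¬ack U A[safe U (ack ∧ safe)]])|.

Sat(¬ack) = {Grant, Crit, Recv}
Sat(ack ∧ safe) = {Load, Sync}
A[safe U (ack ∧ safe)]: least fixpoint, start Z0 = Sat((ack ∧ safe)) = {Load, Sync}, add states in Sat(safe) with every successor in Z. Z1 = {Grant, Load, Sync}; fixed.
Sat(A[safe U (ack ∧ safe)]) = {Grant, Load, Sync}
A[¬ack U A[safe U (ack ∧ safe)]]: least fixpoint, start Z0 = Sat(A[safe U (ack ∧ safe)]) = {Grant, Load, Sync}, add states in Sat(¬ack) with every successor in Z. Already a fixed point.
Sat(A[¬ack U A[safe U (ack ∧ safe)]]) = {Grant, Load, Sync}
|Sat(A[¬ack U A[safe U (ack ∧ safe)]])| = |{Grant, Load, Sync}| = 3.

3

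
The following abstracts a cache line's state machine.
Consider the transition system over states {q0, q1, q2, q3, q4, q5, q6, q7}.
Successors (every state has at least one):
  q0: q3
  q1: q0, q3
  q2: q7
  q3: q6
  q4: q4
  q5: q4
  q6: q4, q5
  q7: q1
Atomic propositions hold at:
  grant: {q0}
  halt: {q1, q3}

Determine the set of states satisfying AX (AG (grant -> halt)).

Sat(grant -> halt) = {q1, q2, q3, q4, q5, q6, q7}
AG (grant -> halt): greatest fixpoint, start Z0 = {q1, q2, q3, q4, q5, q6, q7}, keep only states in Sat with every successor in Z. Z1 = {q2, q3, q4, q5, q6, q7}; Z2 = {q2, q3, q4, q5, q6}; Z3 = {q3, q4, q5, q6}; fixed.
Sat(AG (grant -> halt)) = {q3, q4, q5, q6}
Sat(AX (AG (grant -> halt))) = {s : every successor in {q3, q4, q5, q6}} = {q0, q3, q4, q5, q6}

{q0, q3, q4, q5, q6}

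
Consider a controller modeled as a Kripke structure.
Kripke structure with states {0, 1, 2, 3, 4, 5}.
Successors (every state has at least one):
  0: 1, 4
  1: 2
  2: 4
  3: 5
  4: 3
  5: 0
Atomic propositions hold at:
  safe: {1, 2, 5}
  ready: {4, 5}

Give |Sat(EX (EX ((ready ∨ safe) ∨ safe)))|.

Sat(ready ∨ safe) = {1, 2, 4, 5}
Sat((ready ∨ safe) ∨ safe) = {1, 2, 4, 5}
Sat(EX ((ready ∨ safe) ∨ safe)) = {s : some successor in {1, 2, 4, 5}} = {0, 1, 2, 3}
Sat(EX (EX ((ready ∨ safe) ∨ safe))) = {s : some successor in {0, 1, 2, 3}} = {0, 1, 4, 5}
|Sat(EX (EX ((ready ∨ safe) ∨ safe)))| = |{0, 1, 4, 5}| = 4.

4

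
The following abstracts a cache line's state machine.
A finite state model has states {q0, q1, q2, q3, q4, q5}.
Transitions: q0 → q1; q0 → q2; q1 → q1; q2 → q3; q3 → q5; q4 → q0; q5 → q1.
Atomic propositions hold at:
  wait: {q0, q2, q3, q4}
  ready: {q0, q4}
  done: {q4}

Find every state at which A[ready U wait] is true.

{q0, q2, q3, q4}

A[ready U wait]: least fixpoint, start Z0 = Sat(wait) = {q0, q2, q3, q4}, add states in Sat(ready) with every successor in Z. Already a fixed point.
Sat(A[ready U wait]) = {q0, q2, q3, q4}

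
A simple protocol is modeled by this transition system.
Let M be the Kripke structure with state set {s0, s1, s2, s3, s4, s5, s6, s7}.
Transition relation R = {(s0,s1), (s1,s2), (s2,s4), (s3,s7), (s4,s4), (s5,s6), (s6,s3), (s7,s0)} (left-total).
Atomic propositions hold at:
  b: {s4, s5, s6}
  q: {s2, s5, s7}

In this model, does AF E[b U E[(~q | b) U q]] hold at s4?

No

Sat(~q) = {s0, s1, s3, s4, s6}
Sat(~q | b) = {s0, s1, s3, s4, s5, s6}
E[(~q | b) U q]: least fixpoint, start Z0 = Sat(q) = {s2, s5, s7}, add states in Sat(~q | b) with some successor in Z. Z1 = {s1, s2, s3, s5, s7}; Z2 = {s0, s1, s2, s3, s5, s6, s7}; fixed.
Sat(E[(~q | b) U q]) = {s0, s1, s2, s3, s5, s6, s7}
E[b U E[(~q | b) U q]]: least fixpoint, start Z0 = Sat(E[(~q | b) U q]) = {s0, s1, s2, s3, s5, s6, s7}, add states in Sat(b) with some successor in Z. Already a fixed point.
Sat(E[b U E[(~q | b) U q]]) = {s0, s1, s2, s3, s5, s6, s7}
AF E[b U E[(~q | b) U q]]: least fixpoint, start Z0 = {s0, s1, s2, s3, s5, s6, s7}, add states with every successor in Z. Already a fixed point.
Sat(AF E[b U E[(~q | b) U q]]) = {s0, s1, s2, s3, s5, s6, s7}
s4 ∉ Sat(AF E[b U E[(~q | b) U q]]) = {s0, s1, s2, s3, s5, s6, s7}, so the formula does not hold at s4.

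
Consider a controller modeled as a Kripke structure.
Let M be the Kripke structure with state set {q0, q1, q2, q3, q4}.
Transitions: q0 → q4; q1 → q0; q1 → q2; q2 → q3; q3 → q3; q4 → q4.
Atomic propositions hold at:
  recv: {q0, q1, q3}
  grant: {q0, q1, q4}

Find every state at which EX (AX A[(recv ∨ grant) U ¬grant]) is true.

{q1, q2, q3}

Sat(recv ∨ grant) = {q0, q1, q3, q4}
Sat(¬grant) = {q2, q3}
A[(recv ∨ grant) U ¬grant]: least fixpoint, start Z0 = Sat(¬grant) = {q2, q3}, add states in Sat(recv ∨ grant) with every successor in Z. Already a fixed point.
Sat(A[(recv ∨ grant) U ¬grant]) = {q2, q3}
Sat(AX A[(recv ∨ grant) U ¬grant]) = {s : every successor in {q2, q3}} = {q2, q3}
Sat(EX (AX A[(recv ∨ grant) U ¬grant])) = {s : some successor in {q2, q3}} = {q1, q2, q3}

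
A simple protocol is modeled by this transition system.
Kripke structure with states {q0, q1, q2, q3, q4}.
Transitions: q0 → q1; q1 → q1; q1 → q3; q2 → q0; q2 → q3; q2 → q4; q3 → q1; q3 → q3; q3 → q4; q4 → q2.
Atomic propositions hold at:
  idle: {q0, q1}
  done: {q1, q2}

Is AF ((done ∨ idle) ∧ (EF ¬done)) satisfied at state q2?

Sat(done ∨ idle) = {q0, q1, q2}
Sat(¬done) = {q0, q3, q4}
EF ¬done: least fixpoint, start Z0 = {q0, q3, q4}, add states with some successor in Z. Z1 = {q0, q1, q2, q3, q4}; fixed.
Sat(EF ¬done) = {q0, q1, q2, q3, q4}
Sat((done ∨ idle) ∧ (EF ¬done)) = {q0, q1, q2}
AF ((done ∨ idle) ∧ (EF ¬done)): least fixpoint, start Z0 = {q0, q1, q2}, add states with every successor in Z. Z1 = {q0, q1, q2, q4}; fixed.
Sat(AF ((done ∨ idle) ∧ (EF ¬done))) = {q0, q1, q2, q4}
q2 ∈ Sat(AF ((done ∨ idle) ∧ (EF ¬done))) = {q0, q1, q2, q4}, so the formula holds at q2.

Yes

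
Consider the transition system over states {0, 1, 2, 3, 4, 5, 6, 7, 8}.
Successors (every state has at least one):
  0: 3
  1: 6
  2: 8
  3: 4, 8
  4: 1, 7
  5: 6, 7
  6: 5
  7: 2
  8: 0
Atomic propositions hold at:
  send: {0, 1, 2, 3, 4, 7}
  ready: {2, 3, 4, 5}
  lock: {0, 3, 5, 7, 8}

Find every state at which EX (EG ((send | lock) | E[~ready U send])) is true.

{0, 2, 3, 4, 5, 6, 7, 8}

Sat(send | lock) = {0, 1, 2, 3, 4, 5, 7, 8}
Sat(~ready) = {0, 1, 6, 7, 8}
E[~ready U send]: least fixpoint, start Z0 = Sat(send) = {0, 1, 2, 3, 4, 7}, add states in Sat(~ready) with some successor in Z. Z1 = {0, 1, 2, 3, 4, 7, 8}; fixed.
Sat(E[~ready U send]) = {0, 1, 2, 3, 4, 7, 8}
Sat((send | lock) | E[~ready U send]) = {0, 1, 2, 3, 4, 5, 7, 8}
EG ((send | lock) | E[~ready U send]): greatest fixpoint, start Z0 = {0, 1, 2, 3, 4, 5, 7, 8}, keep only states in Sat with some successor in Z. Z1 = {0, 2, 3, 4, 5, 7, 8}; fixed.
Sat(EG ((send | lock) | E[~ready U send])) = {0, 2, 3, 4, 5, 7, 8}
Sat(EX (EG ((send | lock) | E[~ready U send]))) = {s : some successor in {0, 2, 3, 4, 5, 7, 8}} = {0, 2, 3, 4, 5, 6, 7, 8}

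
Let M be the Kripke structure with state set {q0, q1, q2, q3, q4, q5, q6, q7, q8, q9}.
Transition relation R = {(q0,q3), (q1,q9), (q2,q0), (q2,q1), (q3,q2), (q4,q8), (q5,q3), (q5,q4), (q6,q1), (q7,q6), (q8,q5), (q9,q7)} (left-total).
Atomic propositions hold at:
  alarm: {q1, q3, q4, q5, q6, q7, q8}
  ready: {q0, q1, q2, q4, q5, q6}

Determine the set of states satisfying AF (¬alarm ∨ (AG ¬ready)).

{q0, q1, q2, q3, q6, q7, q9}

Sat(¬alarm) = {q0, q2, q9}
Sat(¬ready) = {q3, q7, q8, q9}
AG ¬ready: greatest fixpoint, start Z0 = {q3, q7, q8, q9}, keep only states in Sat with every successor in Z. Z1 = {q9}; Z2 = ∅; fixed.
Sat(AG ¬ready) = ∅
Sat(¬alarm ∨ (AG ¬ready)) = {q0, q2, q9}
AF (¬alarm ∨ (AG ¬ready)): least fixpoint, start Z0 = {q0, q2, q9}, add states with every successor in Z. Z1 = {q0, q1, q2, q3, q9}; Z2 = {q0, q1, q2, q3, q6, q9}; Z3 = {q0, q1, q2, q3, q6, q7, q9}; fixed.
Sat(AF (¬alarm ∨ (AG ¬ready))) = {q0, q1, q2, q3, q6, q7, q9}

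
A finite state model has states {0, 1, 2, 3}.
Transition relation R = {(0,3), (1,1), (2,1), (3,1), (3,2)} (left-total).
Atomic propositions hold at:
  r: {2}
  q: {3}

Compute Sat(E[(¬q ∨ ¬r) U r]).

Sat(¬q) = {0, 1, 2}
Sat(¬r) = {0, 1, 3}
Sat(¬q ∨ ¬r) = {0, 1, 2, 3}
E[(¬q ∨ ¬r) U r]: least fixpoint, start Z0 = Sat(r) = {2}, add states in Sat(¬q ∨ ¬r) with some successor in Z. Z1 = {2, 3}; Z2 = {0, 2, 3}; fixed.
Sat(E[(¬q ∨ ¬r) U r]) = {0, 2, 3}

{0, 2, 3}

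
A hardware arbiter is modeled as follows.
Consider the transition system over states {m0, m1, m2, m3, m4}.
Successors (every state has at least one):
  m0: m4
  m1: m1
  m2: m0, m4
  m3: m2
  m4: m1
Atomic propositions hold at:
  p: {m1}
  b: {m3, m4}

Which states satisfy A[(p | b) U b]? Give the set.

Sat(p | b) = {m1, m3, m4}
A[(p | b) U b]: least fixpoint, start Z0 = Sat(b) = {m3, m4}, add states in Sat(p | b) with every successor in Z. Already a fixed point.
Sat(A[(p | b) U b]) = {m3, m4}

{m3, m4}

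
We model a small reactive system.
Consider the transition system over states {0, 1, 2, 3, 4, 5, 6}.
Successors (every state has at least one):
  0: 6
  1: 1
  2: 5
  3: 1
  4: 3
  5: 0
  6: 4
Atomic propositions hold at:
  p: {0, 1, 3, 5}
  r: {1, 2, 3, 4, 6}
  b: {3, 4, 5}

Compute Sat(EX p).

Sat(EX p) = {s : some successor in {0, 1, 3, 5}} = {1, 2, 3, 4, 5}

{1, 2, 3, 4, 5}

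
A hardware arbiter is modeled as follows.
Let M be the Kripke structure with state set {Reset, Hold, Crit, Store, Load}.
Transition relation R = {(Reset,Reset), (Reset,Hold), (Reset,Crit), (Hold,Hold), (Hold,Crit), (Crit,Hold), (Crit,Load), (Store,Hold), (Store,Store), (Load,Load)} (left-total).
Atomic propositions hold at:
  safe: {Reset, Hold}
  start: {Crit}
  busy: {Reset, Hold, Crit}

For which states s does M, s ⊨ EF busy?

{Reset, Hold, Crit, Store}

EF busy: least fixpoint, start Z0 = {Reset, Hold, Crit}, add states with some successor in Z. Z1 = {Reset, Hold, Crit, Store}; fixed.
Sat(EF busy) = {Reset, Hold, Crit, Store}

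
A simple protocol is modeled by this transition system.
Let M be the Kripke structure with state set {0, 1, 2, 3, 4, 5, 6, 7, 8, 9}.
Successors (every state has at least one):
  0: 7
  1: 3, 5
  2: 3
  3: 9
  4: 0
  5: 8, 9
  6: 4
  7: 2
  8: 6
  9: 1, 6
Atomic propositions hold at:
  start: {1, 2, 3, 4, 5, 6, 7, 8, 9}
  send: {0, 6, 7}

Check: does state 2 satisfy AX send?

Sat(AX send) = {s : every successor in {0, 6, 7}} = {0, 4, 8}
2 ∉ Sat(AX send) = {0, 4, 8}, so the formula does not hold at 2.

No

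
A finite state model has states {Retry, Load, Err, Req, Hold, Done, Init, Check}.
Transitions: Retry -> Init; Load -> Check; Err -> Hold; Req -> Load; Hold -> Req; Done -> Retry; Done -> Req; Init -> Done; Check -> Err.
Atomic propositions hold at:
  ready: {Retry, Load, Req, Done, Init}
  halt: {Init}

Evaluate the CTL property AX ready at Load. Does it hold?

No

Sat(AX ready) = {s : every successor in {Retry, Load, Req, Done, Init}} = {Retry, Req, Hold, Done, Init}
Load ∉ Sat(AX ready) = {Retry, Req, Hold, Done, Init}, so the formula does not hold at Load.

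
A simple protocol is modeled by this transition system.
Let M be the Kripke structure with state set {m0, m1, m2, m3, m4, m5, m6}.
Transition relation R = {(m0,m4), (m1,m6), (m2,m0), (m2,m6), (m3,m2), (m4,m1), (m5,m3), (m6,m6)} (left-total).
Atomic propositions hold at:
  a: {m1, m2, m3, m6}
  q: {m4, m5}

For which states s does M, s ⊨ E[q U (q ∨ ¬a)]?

{m0, m4, m5}

Sat(¬a) = {m0, m4, m5}
Sat(q ∨ ¬a) = {m0, m4, m5}
E[q U (q ∨ ¬a)]: least fixpoint, start Z0 = Sat((q ∨ ¬a)) = {m0, m4, m5}, add states in Sat(q) with some successor in Z. Already a fixed point.
Sat(E[q U (q ∨ ¬a)]) = {m0, m4, m5}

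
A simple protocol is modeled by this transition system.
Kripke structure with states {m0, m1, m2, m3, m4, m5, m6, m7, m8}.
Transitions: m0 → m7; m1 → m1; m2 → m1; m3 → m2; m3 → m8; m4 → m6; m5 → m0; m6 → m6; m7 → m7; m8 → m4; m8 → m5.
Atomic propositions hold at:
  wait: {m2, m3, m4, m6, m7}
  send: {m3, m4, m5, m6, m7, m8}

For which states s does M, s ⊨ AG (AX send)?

{m0, m4, m6, m7}

Sat(AX send) = {s : every successor in {m3, m4, m5, m6, m7, m8}} = {m0, m4, m6, m7, m8}
AG (AX send): greatest fixpoint, start Z0 = {m0, m4, m6, m7, m8}, keep only states in Sat with every successor in Z. Z1 = {m0, m4, m6, m7}; fixed.
Sat(AG (AX send)) = {m0, m4, m6, m7}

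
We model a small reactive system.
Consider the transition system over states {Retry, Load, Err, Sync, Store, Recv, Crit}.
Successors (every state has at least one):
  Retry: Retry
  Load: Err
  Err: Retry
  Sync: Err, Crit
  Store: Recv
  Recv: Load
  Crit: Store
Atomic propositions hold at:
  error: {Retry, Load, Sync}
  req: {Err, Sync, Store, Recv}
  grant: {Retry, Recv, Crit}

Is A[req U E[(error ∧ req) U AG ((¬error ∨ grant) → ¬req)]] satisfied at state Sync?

Sat(error ∧ req) = {Sync}
Sat(¬error) = {Err, Store, Recv, Crit}
Sat(¬error ∨ grant) = {Retry, Err, Store, Recv, Crit}
Sat(¬req) = {Retry, Load, Crit}
Sat((¬error ∨ grant) → ¬req) = {Retry, Load, Sync, Crit}
AG ((¬error ∨ grant) → ¬req): greatest fixpoint, start Z0 = {Retry, Load, Sync, Crit}, keep only states in Sat with every successor in Z. Z1 = {Retry}; fixed.
Sat(AG ((¬error ∨ grant) → ¬req)) = {Retry}
E[(error ∧ req) U AG ((¬error ∨ grant) → ¬req)]: least fixpoint, start Z0 = Sat(AG ((¬error ∨ grant) → ¬req)) = {Retry}, add states in Sat(error ∧ req) with some successor in Z. Already a fixed point.
Sat(E[(error ∧ req) U AG ((¬error ∨ grant) → ¬req)]) = {Retry}
A[req U E[(error ∧ req) U AG ((¬error ∨ grant) → ¬req)]]: least fixpoint, start Z0 = Sat(E[(error ∧ req) U AG ((¬error ∨ grant) → ¬req)]) = {Retry}, add states in Sat(req) with every successor in Z. Z1 = {Retry, Err}; fixed.
Sat(A[req U E[(error ∧ req) U AG ((¬error ∨ grant) → ¬req)]]) = {Retry, Err}
Sync ∉ Sat(A[req U E[(error ∧ req) U AG ((¬error ∨ grant) → ¬req)]]) = {Retry, Err}, so the formula does not hold at Sync.

No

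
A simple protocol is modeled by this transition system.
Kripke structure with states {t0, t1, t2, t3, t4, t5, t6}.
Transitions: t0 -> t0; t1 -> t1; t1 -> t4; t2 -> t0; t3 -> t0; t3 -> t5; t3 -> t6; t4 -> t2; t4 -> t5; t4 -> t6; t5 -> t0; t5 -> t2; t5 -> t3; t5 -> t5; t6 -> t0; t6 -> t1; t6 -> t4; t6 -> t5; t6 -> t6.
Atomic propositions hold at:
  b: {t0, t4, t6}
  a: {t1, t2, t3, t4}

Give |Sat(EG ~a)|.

3

Sat(~a) = {t0, t5, t6}
EG ~a: greatest fixpoint, start Z0 = {t0, t5, t6}, keep only states in Sat with some successor in Z. Already a fixed point.
Sat(EG ~a) = {t0, t5, t6}
|Sat(EG ~a)| = |{t0, t5, t6}| = 3.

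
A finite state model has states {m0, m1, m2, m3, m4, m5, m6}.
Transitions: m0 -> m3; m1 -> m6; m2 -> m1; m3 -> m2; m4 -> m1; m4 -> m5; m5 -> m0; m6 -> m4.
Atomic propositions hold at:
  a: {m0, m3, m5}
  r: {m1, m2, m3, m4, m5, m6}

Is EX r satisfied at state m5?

Sat(EX r) = {s : some successor in {m1, m2, m3, m4, m5, m6}} = {m0, m1, m2, m3, m4, m6}
m5 ∉ Sat(EX r) = {m0, m1, m2, m3, m4, m6}, so the formula does not hold at m5.

No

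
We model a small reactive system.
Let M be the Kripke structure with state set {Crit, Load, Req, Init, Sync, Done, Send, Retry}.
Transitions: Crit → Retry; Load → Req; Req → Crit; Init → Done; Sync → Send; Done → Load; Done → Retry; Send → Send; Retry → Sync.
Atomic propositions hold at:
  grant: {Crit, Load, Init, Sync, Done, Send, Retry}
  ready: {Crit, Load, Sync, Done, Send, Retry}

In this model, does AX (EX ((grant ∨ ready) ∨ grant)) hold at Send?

Yes

Sat(grant ∨ ready) = {Crit, Load, Init, Sync, Done, Send, Retry}
Sat((grant ∨ ready) ∨ grant) = {Crit, Load, Init, Sync, Done, Send, Retry}
Sat(EX ((grant ∨ ready) ∨ grant)) = {s : some successor in {Crit, Load, Init, Sync, Done, Send, Retry}} = {Crit, Req, Init, Sync, Done, Send, Retry}
Sat(AX (EX ((grant ∨ ready) ∨ grant))) = {s : every successor in {Crit, Req, Init, Sync, Done, Send, Retry}} = {Crit, Load, Req, Init, Sync, Send, Retry}
Send ∈ Sat(AX (EX ((grant ∨ ready) ∨ grant))) = {Crit, Load, Req, Init, Sync, Send, Retry}, so the formula holds at Send.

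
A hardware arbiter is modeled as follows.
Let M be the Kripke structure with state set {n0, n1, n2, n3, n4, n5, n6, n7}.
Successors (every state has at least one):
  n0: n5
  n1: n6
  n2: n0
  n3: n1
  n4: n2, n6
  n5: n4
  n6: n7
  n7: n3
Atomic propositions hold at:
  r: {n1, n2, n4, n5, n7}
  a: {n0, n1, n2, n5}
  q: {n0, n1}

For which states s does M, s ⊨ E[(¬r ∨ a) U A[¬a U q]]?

{n0, n1, n2, n3, n6, n7}

Sat(¬r) = {n0, n3, n6}
Sat(¬r ∨ a) = {n0, n1, n2, n3, n5, n6}
Sat(¬a) = {n3, n4, n6, n7}
A[¬a U q]: least fixpoint, start Z0 = Sat(q) = {n0, n1}, add states in Sat(¬a) with every successor in Z. Z1 = {n0, n1, n3}; Z2 = {n0, n1, n3, n7}; Z3 = {n0, n1, n3, n6, n7}; fixed.
Sat(A[¬a U q]) = {n0, n1, n3, n6, n7}
E[(¬r ∨ a) U A[¬a U q]]: least fixpoint, start Z0 = Sat(A[¬a U q]) = {n0, n1, n3, n6, n7}, add states in Sat(¬r ∨ a) with some successor in Z. Z1 = {n0, n1, n2, n3, n6, n7}; fixed.
Sat(E[(¬r ∨ a) U A[¬a U q]]) = {n0, n1, n2, n3, n6, n7}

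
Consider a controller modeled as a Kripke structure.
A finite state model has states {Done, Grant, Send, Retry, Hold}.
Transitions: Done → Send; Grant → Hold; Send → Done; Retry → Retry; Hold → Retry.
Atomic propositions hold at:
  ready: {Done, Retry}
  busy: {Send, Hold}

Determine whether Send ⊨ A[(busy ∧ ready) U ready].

No

Sat(busy ∧ ready) = ∅
A[(busy ∧ ready) U ready]: least fixpoint, start Z0 = Sat(ready) = {Done, Retry}, add states in Sat(busy ∧ ready) with every successor in Z. Already a fixed point.
Sat(A[(busy ∧ ready) U ready]) = {Done, Retry}
Send ∉ Sat(A[(busy ∧ ready) U ready]) = {Done, Retry}, so the formula does not hold at Send.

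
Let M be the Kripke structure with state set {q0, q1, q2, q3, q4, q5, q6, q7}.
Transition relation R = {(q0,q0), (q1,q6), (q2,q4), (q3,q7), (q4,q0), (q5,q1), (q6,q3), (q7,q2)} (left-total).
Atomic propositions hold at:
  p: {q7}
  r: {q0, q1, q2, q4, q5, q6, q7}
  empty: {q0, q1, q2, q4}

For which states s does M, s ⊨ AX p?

{q3}

Sat(AX p) = {s : every successor in {q7}} = {q3}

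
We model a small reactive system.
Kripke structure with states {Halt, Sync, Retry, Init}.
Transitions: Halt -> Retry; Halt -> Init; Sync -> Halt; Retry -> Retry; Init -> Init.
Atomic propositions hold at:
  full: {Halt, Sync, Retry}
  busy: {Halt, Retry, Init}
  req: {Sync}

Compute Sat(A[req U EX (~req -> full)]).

{Halt, Sync, Retry}

Sat(~req) = {Halt, Retry, Init}
Sat(~req -> full) = {Halt, Sync, Retry}
Sat(EX (~req -> full)) = {s : some successor in {Halt, Sync, Retry}} = {Halt, Sync, Retry}
A[req U EX (~req -> full)]: least fixpoint, start Z0 = Sat(EX (~req -> full)) = {Halt, Sync, Retry}, add states in Sat(req) with every successor in Z. Already a fixed point.
Sat(A[req U EX (~req -> full)]) = {Halt, Sync, Retry}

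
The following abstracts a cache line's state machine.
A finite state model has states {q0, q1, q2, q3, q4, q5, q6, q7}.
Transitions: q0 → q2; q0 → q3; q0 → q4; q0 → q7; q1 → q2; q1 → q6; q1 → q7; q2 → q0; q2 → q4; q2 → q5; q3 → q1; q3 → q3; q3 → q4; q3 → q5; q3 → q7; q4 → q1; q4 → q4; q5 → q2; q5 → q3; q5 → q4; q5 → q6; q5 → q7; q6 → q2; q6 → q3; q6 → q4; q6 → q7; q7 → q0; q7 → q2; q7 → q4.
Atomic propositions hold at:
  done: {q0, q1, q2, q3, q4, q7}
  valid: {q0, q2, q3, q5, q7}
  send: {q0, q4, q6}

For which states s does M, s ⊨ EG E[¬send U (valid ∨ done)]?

Sat(¬send) = {q1, q2, q3, q5, q7}
Sat(valid ∨ done) = {q0, q1, q2, q3, q4, q5, q7}
E[¬send U (valid ∨ done)]: least fixpoint, start Z0 = Sat((valid ∨ done)) = {q0, q1, q2, q3, q4, q5, q7}, add states in Sat(¬send) with some successor in Z. Already a fixed point.
Sat(E[¬send U (valid ∨ done)]) = {q0, q1, q2, q3, q4, q5, q7}
EG E[¬send U (valid ∨ done)]: greatest fixpoint, start Z0 = {q0, q1, q2, q3, q4, q5, q7}, keep only states in Sat with some successor in Z. Already a fixed point.
Sat(EG E[¬send U (valid ∨ done)]) = {q0, q1, q2, q3, q4, q5, q7}

{q0, q1, q2, q3, q4, q5, q7}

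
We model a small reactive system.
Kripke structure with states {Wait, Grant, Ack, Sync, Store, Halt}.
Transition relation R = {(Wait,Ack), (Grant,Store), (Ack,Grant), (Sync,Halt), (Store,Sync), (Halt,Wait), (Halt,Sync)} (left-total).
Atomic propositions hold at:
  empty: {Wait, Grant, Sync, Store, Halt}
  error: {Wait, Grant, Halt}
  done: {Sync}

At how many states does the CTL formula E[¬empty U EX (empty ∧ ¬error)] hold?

Sat(¬empty) = {Ack}
Sat(¬error) = {Ack, Sync, Store}
Sat(empty ∧ ¬error) = {Sync, Store}
Sat(EX (empty ∧ ¬error)) = {s : some successor in {Sync, Store}} = {Grant, Store, Halt}
E[¬empty U EX (empty ∧ ¬error)]: least fixpoint, start Z0 = Sat(EX (empty ∧ ¬error)) = {Grant, Store, Halt}, add states in Sat(¬empty) with some successor in Z. Z1 = {Grant, Ack, Store, Halt}; fixed.
Sat(E[¬empty U EX (empty ∧ ¬error)]) = {Grant, Ack, Store, Halt}
|Sat(E[¬empty U EX (empty ∧ ¬error)])| = |{Grant, Ack, Store, Halt}| = 4.

4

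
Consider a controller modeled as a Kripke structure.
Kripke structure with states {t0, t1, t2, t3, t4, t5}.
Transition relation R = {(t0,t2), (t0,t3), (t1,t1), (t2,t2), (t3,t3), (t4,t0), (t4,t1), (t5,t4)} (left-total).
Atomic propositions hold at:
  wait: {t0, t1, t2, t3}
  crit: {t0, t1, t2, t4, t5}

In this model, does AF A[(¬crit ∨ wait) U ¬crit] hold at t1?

No

Sat(¬crit) = {t3}
Sat(¬crit ∨ wait) = {t0, t1, t2, t3}
A[(¬crit ∨ wait) U ¬crit]: least fixpoint, start Z0 = Sat(¬crit) = {t3}, add states in Sat(¬crit ∨ wait) with every successor in Z. Already a fixed point.
Sat(A[(¬crit ∨ wait) U ¬crit]) = {t3}
AF A[(¬crit ∨ wait) U ¬crit]: least fixpoint, start Z0 = {t3}, add states with every successor in Z. Already a fixed point.
Sat(AF A[(¬crit ∨ wait) U ¬crit]) = {t3}
t1 ∉ Sat(AF A[(¬crit ∨ wait) U ¬crit]) = {t3}, so the formula does not hold at t1.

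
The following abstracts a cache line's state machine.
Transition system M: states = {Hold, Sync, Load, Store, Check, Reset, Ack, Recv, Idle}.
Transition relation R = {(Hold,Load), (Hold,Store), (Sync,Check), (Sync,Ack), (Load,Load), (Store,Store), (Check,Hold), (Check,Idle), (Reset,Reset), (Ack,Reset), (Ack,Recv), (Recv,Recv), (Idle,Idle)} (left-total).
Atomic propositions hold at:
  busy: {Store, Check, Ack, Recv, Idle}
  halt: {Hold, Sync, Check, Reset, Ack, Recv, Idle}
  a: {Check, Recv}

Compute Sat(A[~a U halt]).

{Hold, Sync, Check, Reset, Ack, Recv, Idle}

Sat(~a) = {Hold, Sync, Load, Store, Reset, Ack, Idle}
A[~a U halt]: least fixpoint, start Z0 = Sat(halt) = {Hold, Sync, Check, Reset, Ack, Recv, Idle}, add states in Sat(~a) with every successor in Z. Already a fixed point.
Sat(A[~a U halt]) = {Hold, Sync, Check, Reset, Ack, Recv, Idle}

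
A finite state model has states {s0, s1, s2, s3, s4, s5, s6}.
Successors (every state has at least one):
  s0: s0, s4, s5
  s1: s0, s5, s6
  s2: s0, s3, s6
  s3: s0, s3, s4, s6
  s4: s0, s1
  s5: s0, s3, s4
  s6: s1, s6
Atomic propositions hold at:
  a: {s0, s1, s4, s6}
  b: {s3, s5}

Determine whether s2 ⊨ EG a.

EG a: greatest fixpoint, start Z0 = {s0, s1, s4, s6}, keep only states in Sat with some successor in Z. Already a fixed point.
Sat(EG a) = {s0, s1, s4, s6}
s2 ∉ Sat(EG a) = {s0, s1, s4, s6}, so the formula does not hold at s2.

No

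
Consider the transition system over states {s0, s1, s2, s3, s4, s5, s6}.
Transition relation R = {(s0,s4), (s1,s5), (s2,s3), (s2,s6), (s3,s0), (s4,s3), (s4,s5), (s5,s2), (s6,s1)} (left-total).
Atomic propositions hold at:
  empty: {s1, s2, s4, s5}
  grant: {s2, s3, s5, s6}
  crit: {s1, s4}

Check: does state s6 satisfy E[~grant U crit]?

No

Sat(~grant) = {s0, s1, s4}
E[~grant U crit]: least fixpoint, start Z0 = Sat(crit) = {s1, s4}, add states in Sat(~grant) with some successor in Z. Z1 = {s0, s1, s4}; fixed.
Sat(E[~grant U crit]) = {s0, s1, s4}
s6 ∉ Sat(E[~grant U crit]) = {s0, s1, s4}, so the formula does not hold at s6.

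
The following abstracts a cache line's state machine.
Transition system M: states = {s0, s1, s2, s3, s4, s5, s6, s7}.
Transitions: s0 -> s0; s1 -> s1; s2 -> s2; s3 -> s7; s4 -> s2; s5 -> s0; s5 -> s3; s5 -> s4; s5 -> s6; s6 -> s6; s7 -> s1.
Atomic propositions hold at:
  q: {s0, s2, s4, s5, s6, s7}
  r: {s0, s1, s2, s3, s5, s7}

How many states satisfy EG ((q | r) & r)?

6

Sat(q | r) = {s0, s1, s2, s3, s4, s5, s6, s7}
Sat((q | r) & r) = {s0, s1, s2, s3, s5, s7}
EG ((q | r) & r): greatest fixpoint, start Z0 = {s0, s1, s2, s3, s5, s7}, keep only states in Sat with some successor in Z. Already a fixed point.
Sat(EG ((q | r) & r)) = {s0, s1, s2, s3, s5, s7}
|Sat(EG ((q | r) & r))| = |{s0, s1, s2, s3, s5, s7}| = 6.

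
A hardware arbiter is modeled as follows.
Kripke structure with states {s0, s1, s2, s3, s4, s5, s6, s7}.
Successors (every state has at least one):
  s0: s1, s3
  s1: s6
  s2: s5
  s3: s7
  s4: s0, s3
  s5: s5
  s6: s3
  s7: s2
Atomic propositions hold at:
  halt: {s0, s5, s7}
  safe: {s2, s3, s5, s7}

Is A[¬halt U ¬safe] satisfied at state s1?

Sat(¬halt) = {s1, s2, s3, s4, s6}
Sat(¬safe) = {s0, s1, s4, s6}
A[¬halt U ¬safe]: least fixpoint, start Z0 = Sat(¬safe) = {s0, s1, s4, s6}, add states in Sat(¬halt) with every successor in Z. Already a fixed point.
Sat(A[¬halt U ¬safe]) = {s0, s1, s4, s6}
s1 ∈ Sat(A[¬halt U ¬safe]) = {s0, s1, s4, s6}, so the formula holds at s1.

Yes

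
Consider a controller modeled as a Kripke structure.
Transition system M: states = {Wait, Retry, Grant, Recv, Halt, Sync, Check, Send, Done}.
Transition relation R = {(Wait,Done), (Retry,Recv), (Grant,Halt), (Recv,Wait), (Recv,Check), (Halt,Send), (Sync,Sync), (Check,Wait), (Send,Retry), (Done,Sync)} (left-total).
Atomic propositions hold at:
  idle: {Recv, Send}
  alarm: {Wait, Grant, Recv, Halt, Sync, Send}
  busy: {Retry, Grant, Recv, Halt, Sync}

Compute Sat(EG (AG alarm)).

AG alarm: greatest fixpoint, start Z0 = {Wait, Grant, Recv, Halt, Sync, Send}, keep only states in Sat with every successor in Z. Z1 = {Grant, Halt, Sync}; Z2 = {Grant, Sync}; Z3 = {Sync}; fixed.
Sat(AG alarm) = {Sync}
EG (AG alarm): greatest fixpoint, start Z0 = {Sync}, keep only states in Sat with some successor in Z. Already a fixed point.
Sat(EG (AG alarm)) = {Sync}

{Sync}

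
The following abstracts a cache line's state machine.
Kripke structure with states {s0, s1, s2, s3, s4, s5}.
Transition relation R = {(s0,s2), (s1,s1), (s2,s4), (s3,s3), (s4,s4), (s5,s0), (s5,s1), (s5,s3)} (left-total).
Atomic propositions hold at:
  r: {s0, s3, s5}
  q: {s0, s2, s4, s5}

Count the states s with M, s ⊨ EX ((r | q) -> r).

Sat(r | q) = {s0, s2, s3, s4, s5}
Sat((r | q) -> r) = {s0, s1, s3, s5}
Sat(EX ((r | q) -> r)) = {s : some successor in {s0, s1, s3, s5}} = {s1, s3, s5}
|Sat(EX ((r | q) -> r))| = |{s1, s3, s5}| = 3.

3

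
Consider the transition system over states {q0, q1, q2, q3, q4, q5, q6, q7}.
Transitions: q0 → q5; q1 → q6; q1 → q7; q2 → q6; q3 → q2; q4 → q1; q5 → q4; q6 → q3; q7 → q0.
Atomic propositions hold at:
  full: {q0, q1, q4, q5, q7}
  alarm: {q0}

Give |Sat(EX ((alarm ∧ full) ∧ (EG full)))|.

1

Sat(alarm ∧ full) = {q0}
EG full: greatest fixpoint, start Z0 = {q0, q1, q4, q5, q7}, keep only states in Sat with some successor in Z. Already a fixed point.
Sat(EG full) = {q0, q1, q4, q5, q7}
Sat((alarm ∧ full) ∧ (EG full)) = {q0}
Sat(EX ((alarm ∧ full) ∧ (EG full))) = {s : some successor in {q0}} = {q7}
|Sat(EX ((alarm ∧ full) ∧ (EG full)))| = |{q7}| = 1.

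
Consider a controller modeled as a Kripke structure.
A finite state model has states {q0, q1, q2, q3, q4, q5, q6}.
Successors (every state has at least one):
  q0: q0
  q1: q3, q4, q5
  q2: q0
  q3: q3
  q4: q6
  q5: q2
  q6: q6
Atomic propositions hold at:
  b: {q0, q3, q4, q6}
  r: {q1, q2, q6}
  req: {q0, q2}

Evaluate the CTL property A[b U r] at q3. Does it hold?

No

A[b U r]: least fixpoint, start Z0 = Sat(r) = {q1, q2, q6}, add states in Sat(b) with every successor in Z. Z1 = {q1, q2, q4, q6}; fixed.
Sat(A[b U r]) = {q1, q2, q4, q6}
q3 ∉ Sat(A[b U r]) = {q1, q2, q4, q6}, so the formula does not hold at q3.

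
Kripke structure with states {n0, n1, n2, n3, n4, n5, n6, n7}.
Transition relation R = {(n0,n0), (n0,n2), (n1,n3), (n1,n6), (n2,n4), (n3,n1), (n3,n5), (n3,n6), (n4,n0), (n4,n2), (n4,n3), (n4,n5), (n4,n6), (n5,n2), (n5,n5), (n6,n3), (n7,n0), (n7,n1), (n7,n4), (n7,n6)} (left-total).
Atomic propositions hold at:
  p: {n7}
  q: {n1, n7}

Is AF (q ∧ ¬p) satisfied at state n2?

No

Sat(¬p) = {n0, n1, n2, n3, n4, n5, n6}
Sat(q ∧ ¬p) = {n1}
AF (q ∧ ¬p): least fixpoint, start Z0 = {n1}, add states with every successor in Z. Already a fixed point.
Sat(AF (q ∧ ¬p)) = {n1}
n2 ∉ Sat(AF (q ∧ ¬p)) = {n1}, so the formula does not hold at n2.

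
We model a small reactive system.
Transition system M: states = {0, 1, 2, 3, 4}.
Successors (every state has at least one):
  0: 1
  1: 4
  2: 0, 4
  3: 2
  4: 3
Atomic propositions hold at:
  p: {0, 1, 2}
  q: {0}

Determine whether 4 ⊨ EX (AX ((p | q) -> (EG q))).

Sat(p | q) = {0, 1, 2}
EG q: greatest fixpoint, start Z0 = {0}, keep only states in Sat with some successor in Z. Z1 = ∅; fixed.
Sat(EG q) = ∅
Sat((p | q) -> (EG q)) = {3, 4}
Sat(AX ((p | q) -> (EG q))) = {s : every successor in {3, 4}} = {1, 4}
Sat(EX (AX ((p | q) -> (EG q)))) = {s : some successor in {1, 4}} = {0, 1, 2}
4 ∉ Sat(EX (AX ((p | q) -> (EG q)))) = {0, 1, 2}, so the formula does not hold at 4.

No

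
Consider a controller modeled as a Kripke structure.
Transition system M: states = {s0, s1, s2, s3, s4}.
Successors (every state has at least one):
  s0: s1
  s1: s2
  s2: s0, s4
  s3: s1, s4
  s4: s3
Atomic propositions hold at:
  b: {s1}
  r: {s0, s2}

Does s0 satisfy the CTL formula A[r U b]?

A[r U b]: least fixpoint, start Z0 = Sat(b) = {s1}, add states in Sat(r) with every successor in Z. Z1 = {s0, s1}; fixed.
Sat(A[r U b]) = {s0, s1}
s0 ∈ Sat(A[r U b]) = {s0, s1}, so the formula holds at s0.

Yes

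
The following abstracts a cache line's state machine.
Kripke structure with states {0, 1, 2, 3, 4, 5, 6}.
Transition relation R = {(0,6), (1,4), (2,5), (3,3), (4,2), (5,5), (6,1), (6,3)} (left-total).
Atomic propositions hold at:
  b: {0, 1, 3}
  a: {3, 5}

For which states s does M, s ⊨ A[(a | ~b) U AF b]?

Sat(~b) = {2, 4, 5, 6}
Sat(a | ~b) = {2, 3, 4, 5, 6}
AF b: least fixpoint, start Z0 = {0, 1, 3}, add states with every successor in Z. Z1 = {0, 1, 3, 6}; fixed.
Sat(AF b) = {0, 1, 3, 6}
A[(a | ~b) U AF b]: least fixpoint, start Z0 = Sat(AF b) = {0, 1, 3, 6}, add states in Sat(a | ~b) with every successor in Z. Already a fixed point.
Sat(A[(a | ~b) U AF b]) = {0, 1, 3, 6}

{0, 1, 3, 6}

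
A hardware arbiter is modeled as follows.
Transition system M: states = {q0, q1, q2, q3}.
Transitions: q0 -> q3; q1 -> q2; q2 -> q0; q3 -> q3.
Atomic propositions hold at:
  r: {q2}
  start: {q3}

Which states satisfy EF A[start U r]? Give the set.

{q1, q2}

A[start U r]: least fixpoint, start Z0 = Sat(r) = {q2}, add states in Sat(start) with every successor in Z. Already a fixed point.
Sat(A[start U r]) = {q2}
EF A[start U r]: least fixpoint, start Z0 = {q2}, add states with some successor in Z. Z1 = {q1, q2}; fixed.
Sat(EF A[start U r]) = {q1, q2}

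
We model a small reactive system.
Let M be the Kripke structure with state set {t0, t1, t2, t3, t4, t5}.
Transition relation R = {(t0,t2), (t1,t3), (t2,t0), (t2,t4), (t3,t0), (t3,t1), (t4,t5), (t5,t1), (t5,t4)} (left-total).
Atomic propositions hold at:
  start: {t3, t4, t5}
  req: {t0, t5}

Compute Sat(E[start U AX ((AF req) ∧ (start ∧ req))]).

AF req: least fixpoint, start Z0 = {t0, t5}, add states with every successor in Z. Z1 = {t0, t4, t5}; Z2 = {t0, t2, t4, t5}; fixed.
Sat(AF req) = {t0, t2, t4, t5}
Sat(start ∧ req) = {t5}
Sat((AF req) ∧ (start ∧ req)) = {t5}
Sat(AX ((AF req) ∧ (start ∧ req))) = {s : every successor in {t5}} = {t4}
E[start U AX ((AF req) ∧ (start ∧ req))]: least fixpoint, start Z0 = Sat(AX ((AF req) ∧ (start ∧ req))) = {t4}, add states in Sat(start) with some successor in Z. Z1 = {t4, t5}; fixed.
Sat(E[start U AX ((AF req) ∧ (start ∧ req))]) = {t4, t5}

{t4, t5}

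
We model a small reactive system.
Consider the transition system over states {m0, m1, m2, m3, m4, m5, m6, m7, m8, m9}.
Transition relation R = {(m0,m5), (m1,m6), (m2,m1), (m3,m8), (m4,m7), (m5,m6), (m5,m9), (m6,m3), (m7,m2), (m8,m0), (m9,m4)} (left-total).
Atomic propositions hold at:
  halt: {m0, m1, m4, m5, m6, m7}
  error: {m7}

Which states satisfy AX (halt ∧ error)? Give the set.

{m4}

Sat(halt ∧ error) = {m7}
Sat(AX (halt ∧ error)) = {s : every successor in {m7}} = {m4}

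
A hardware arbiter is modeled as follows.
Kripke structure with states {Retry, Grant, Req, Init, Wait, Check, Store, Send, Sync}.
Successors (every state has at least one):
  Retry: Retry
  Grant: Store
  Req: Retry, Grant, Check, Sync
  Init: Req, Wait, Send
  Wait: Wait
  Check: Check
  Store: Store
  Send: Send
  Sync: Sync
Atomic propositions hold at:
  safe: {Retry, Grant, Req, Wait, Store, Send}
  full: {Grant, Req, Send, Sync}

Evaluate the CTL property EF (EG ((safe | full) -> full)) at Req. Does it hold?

Sat(safe | full) = {Retry, Grant, Req, Wait, Store, Send, Sync}
Sat((safe | full) -> full) = {Grant, Req, Init, Check, Send, Sync}
EG ((safe | full) -> full): greatest fixpoint, start Z0 = {Grant, Req, Init, Check, Send, Sync}, keep only states in Sat with some successor in Z. Z1 = {Req, Init, Check, Send, Sync}; fixed.
Sat(EG ((safe | full) -> full)) = {Req, Init, Check, Send, Sync}
EF (EG ((safe | full) -> full)): least fixpoint, start Z0 = {Req, Init, Check, Send, Sync}, add states with some successor in Z. Already a fixed point.
Sat(EF (EG ((safe | full) -> full))) = {Req, Init, Check, Send, Sync}
Req ∈ Sat(EF (EG ((safe | full) -> full))) = {Req, Init, Check, Send, Sync}, so the formula holds at Req.

Yes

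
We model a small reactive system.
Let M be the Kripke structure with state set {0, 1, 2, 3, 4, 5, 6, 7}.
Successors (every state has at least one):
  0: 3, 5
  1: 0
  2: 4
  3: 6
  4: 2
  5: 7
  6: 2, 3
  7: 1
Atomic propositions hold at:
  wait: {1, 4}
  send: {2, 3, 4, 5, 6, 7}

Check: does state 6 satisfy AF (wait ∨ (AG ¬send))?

No

Sat(¬send) = {0, 1}
AG ¬send: greatest fixpoint, start Z0 = {0, 1}, keep only states in Sat with every successor in Z. Z1 = {1}; Z2 = ∅; fixed.
Sat(AG ¬send) = ∅
Sat(wait ∨ (AG ¬send)) = {1, 4}
AF (wait ∨ (AG ¬send)): least fixpoint, start Z0 = {1, 4}, add states with every successor in Z. Z1 = {1, 2, 4, 7}; Z2 = {1, 2, 4, 5, 7}; fixed.
Sat(AF (wait ∨ (AG ¬send))) = {1, 2, 4, 5, 7}
6 ∉ Sat(AF (wait ∨ (AG ¬send))) = {1, 2, 4, 5, 7}, so the formula does not hold at 6.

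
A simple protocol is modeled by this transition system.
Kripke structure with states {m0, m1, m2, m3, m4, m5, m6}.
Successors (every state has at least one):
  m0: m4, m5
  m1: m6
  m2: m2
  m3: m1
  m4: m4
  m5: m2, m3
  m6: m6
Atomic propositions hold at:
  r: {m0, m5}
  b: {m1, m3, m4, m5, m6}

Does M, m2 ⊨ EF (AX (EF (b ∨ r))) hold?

No

Sat(b ∨ r) = {m0, m1, m3, m4, m5, m6}
EF (b ∨ r): least fixpoint, start Z0 = {m0, m1, m3, m4, m5, m6}, add states with some successor in Z. Already a fixed point.
Sat(EF (b ∨ r)) = {m0, m1, m3, m4, m5, m6}
Sat(AX (EF (b ∨ r))) = {s : every successor in {m0, m1, m3, m4, m5, m6}} = {m0, m1, m3, m4, m6}
EF (AX (EF (b ∨ r))): least fixpoint, start Z0 = {m0, m1, m3, m4, m6}, add states with some successor in Z. Z1 = {m0, m1, m3, m4, m5, m6}; fixed.
Sat(EF (AX (EF (b ∨ r)))) = {m0, m1, m3, m4, m5, m6}
m2 ∉ Sat(EF (AX (EF (b ∨ r)))) = {m0, m1, m3, m4, m5, m6}, so the formula does not hold at m2.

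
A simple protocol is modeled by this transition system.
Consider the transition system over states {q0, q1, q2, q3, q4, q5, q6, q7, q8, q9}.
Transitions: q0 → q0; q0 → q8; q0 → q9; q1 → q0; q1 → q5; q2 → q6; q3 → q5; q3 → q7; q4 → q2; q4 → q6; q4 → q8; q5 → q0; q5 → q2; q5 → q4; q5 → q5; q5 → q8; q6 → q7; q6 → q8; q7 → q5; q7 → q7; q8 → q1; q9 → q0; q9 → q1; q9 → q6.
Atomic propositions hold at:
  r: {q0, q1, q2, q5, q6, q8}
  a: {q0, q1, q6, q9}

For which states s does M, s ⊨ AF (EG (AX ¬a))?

{q2, q3, q6, q7}

Sat(¬a) = {q2, q3, q4, q5, q7, q8}
Sat(AX ¬a) = {s : every successor in {q2, q3, q4, q5, q7, q8}} = {q3, q6, q7}
EG (AX ¬a): greatest fixpoint, start Z0 = {q3, q6, q7}, keep only states in Sat with some successor in Z. Already a fixed point.
Sat(EG (AX ¬a)) = {q3, q6, q7}
AF (EG (AX ¬a)): least fixpoint, start Z0 = {q3, q6, q7}, add states with every successor in Z. Z1 = {q2, q3, q6, q7}; fixed.
Sat(AF (EG (AX ¬a))) = {q2, q3, q6, q7}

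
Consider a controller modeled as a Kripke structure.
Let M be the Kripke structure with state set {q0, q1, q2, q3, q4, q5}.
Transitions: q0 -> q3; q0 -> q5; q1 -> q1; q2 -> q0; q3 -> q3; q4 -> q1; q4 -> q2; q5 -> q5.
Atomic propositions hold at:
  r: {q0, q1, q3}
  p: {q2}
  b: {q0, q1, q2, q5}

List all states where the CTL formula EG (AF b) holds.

AF b: least fixpoint, start Z0 = {q0, q1, q2, q5}, add states with every successor in Z. Z1 = {q0, q1, q2, q4, q5}; fixed.
Sat(AF b) = {q0, q1, q2, q4, q5}
EG (AF b): greatest fixpoint, start Z0 = {q0, q1, q2, q4, q5}, keep only states in Sat with some successor in Z. Already a fixed point.
Sat(EG (AF b)) = {q0, q1, q2, q4, q5}

{q0, q1, q2, q4, q5}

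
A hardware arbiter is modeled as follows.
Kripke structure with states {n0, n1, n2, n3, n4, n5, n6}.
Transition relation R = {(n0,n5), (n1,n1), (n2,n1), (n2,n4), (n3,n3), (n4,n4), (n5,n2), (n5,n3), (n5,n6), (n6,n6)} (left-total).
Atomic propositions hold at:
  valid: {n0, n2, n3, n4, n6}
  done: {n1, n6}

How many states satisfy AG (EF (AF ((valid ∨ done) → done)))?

Sat(valid ∨ done) = {n0, n1, n2, n3, n4, n6}
Sat((valid ∨ done) → done) = {n1, n5, n6}
AF ((valid ∨ done) → done): least fixpoint, start Z0 = {n1, n5, n6}, add states with every successor in Z. Z1 = {n0, n1, n5, n6}; fixed.
Sat(AF ((valid ∨ done) → done)) = {n0, n1, n5, n6}
EF (AF ((valid ∨ done) → done)): least fixpoint, start Z0 = {n0, n1, n5, n6}, add states with some successor in Z. Z1 = {n0, n1, n2, n5, n6}; fixed.
Sat(EF (AF ((valid ∨ done) → done))) = {n0, n1, n2, n5, n6}
AG (EF (AF ((valid ∨ done) → done))): greatest fixpoint, start Z0 = {n0, n1, n2, n5, n6}, keep only states in Sat with every successor in Z. Z1 = {n0, n1, n6}; Z2 = {n1, n6}; fixed.
Sat(AG (EF (AF ((valid ∨ done) → done)))) = {n1, n6}
|Sat(AG (EF (AF ((valid ∨ done) → done))))| = |{n1, n6}| = 2.

2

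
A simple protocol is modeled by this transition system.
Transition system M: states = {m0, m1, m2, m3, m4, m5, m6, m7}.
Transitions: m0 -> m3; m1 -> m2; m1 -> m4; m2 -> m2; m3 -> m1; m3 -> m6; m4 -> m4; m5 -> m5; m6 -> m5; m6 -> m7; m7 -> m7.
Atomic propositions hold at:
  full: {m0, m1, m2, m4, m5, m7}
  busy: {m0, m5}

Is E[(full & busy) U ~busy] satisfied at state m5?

Sat(full & busy) = {m0, m5}
Sat(~busy) = {m1, m2, m3, m4, m6, m7}
E[(full & busy) U ~busy]: least fixpoint, start Z0 = Sat(~busy) = {m1, m2, m3, m4, m6, m7}, add states in Sat(full & busy) with some successor in Z. Z1 = {m0, m1, m2, m3, m4, m6, m7}; fixed.
Sat(E[(full & busy) U ~busy]) = {m0, m1, m2, m3, m4, m6, m7}
m5 ∉ Sat(E[(full & busy) U ~busy]) = {m0, m1, m2, m3, m4, m6, m7}, so the formula does not hold at m5.

No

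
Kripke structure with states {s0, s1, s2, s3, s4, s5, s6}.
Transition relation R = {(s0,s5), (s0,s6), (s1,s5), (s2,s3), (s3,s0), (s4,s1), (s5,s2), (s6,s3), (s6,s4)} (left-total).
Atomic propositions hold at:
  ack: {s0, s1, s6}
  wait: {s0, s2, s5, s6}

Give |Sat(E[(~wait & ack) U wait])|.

5

Sat(~wait) = {s1, s3, s4}
Sat(~wait & ack) = {s1}
E[(~wait & ack) U wait]: least fixpoint, start Z0 = Sat(wait) = {s0, s2, s5, s6}, add states in Sat(~wait & ack) with some successor in Z. Z1 = {s0, s1, s2, s5, s6}; fixed.
Sat(E[(~wait & ack) U wait]) = {s0, s1, s2, s5, s6}
|Sat(E[(~wait & ack) U wait])| = |{s0, s1, s2, s5, s6}| = 5.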